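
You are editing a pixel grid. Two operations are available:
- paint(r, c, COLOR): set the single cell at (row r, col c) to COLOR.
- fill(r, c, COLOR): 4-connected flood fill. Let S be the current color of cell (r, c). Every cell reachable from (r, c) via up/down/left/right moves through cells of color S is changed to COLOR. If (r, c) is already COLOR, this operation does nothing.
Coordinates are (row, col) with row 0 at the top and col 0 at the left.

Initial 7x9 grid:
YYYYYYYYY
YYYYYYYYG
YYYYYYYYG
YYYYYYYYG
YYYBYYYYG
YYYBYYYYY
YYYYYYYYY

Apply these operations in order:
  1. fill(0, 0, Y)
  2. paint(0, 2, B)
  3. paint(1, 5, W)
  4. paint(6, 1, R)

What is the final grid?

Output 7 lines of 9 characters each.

After op 1 fill(0,0,Y) [0 cells changed]:
YYYYYYYYY
YYYYYYYYG
YYYYYYYYG
YYYYYYYYG
YYYBYYYYG
YYYBYYYYY
YYYYYYYYY
After op 2 paint(0,2,B):
YYBYYYYYY
YYYYYYYYG
YYYYYYYYG
YYYYYYYYG
YYYBYYYYG
YYYBYYYYY
YYYYYYYYY
After op 3 paint(1,5,W):
YYBYYYYYY
YYYYYWYYG
YYYYYYYYG
YYYYYYYYG
YYYBYYYYG
YYYBYYYYY
YYYYYYYYY
After op 4 paint(6,1,R):
YYBYYYYYY
YYYYYWYYG
YYYYYYYYG
YYYYYYYYG
YYYBYYYYG
YYYBYYYYY
YRYYYYYYY

Answer: YYBYYYYYY
YYYYYWYYG
YYYYYYYYG
YYYYYYYYG
YYYBYYYYG
YYYBYYYYY
YRYYYYYYY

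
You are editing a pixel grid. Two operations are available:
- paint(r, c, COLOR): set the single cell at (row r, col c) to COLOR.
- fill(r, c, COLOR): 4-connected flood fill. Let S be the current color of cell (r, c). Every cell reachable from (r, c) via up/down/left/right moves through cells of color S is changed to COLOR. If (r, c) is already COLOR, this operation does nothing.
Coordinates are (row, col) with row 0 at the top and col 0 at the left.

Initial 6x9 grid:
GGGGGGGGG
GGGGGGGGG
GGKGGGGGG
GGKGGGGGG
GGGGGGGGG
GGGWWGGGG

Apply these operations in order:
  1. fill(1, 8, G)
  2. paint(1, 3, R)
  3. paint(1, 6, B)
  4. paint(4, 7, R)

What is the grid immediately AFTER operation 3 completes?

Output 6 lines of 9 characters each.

After op 1 fill(1,8,G) [0 cells changed]:
GGGGGGGGG
GGGGGGGGG
GGKGGGGGG
GGKGGGGGG
GGGGGGGGG
GGGWWGGGG
After op 2 paint(1,3,R):
GGGGGGGGG
GGGRGGGGG
GGKGGGGGG
GGKGGGGGG
GGGGGGGGG
GGGWWGGGG
After op 3 paint(1,6,B):
GGGGGGGGG
GGGRGGBGG
GGKGGGGGG
GGKGGGGGG
GGGGGGGGG
GGGWWGGGG

Answer: GGGGGGGGG
GGGRGGBGG
GGKGGGGGG
GGKGGGGGG
GGGGGGGGG
GGGWWGGGG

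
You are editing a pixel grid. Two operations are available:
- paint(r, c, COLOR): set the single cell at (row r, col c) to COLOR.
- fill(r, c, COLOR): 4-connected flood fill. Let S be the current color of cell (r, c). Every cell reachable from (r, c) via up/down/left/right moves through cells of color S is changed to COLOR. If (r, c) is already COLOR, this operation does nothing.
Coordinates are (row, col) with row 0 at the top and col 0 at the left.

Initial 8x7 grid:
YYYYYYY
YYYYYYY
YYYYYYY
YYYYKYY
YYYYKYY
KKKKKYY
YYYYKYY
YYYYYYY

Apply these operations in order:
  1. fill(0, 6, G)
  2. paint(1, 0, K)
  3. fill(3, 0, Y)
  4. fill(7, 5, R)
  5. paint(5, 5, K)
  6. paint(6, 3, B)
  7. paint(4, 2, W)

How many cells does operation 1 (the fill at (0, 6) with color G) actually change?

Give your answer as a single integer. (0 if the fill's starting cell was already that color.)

Answer: 48

Derivation:
After op 1 fill(0,6,G) [48 cells changed]:
GGGGGGG
GGGGGGG
GGGGGGG
GGGGKGG
GGGGKGG
KKKKKGG
GGGGKGG
GGGGGGG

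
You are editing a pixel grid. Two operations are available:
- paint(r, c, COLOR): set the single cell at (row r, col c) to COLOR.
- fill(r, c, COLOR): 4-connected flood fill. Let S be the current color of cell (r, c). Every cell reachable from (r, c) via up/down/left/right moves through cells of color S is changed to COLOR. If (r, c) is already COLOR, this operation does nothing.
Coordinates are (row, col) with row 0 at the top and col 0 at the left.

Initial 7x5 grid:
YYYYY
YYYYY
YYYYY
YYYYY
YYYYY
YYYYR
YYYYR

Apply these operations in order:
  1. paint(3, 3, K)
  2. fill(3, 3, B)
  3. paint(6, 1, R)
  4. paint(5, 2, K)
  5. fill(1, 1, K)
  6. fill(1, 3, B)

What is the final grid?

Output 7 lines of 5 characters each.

Answer: BBBBB
BBBBB
BBBBB
BBBBB
BBBBB
BBBBR
BRBBR

Derivation:
After op 1 paint(3,3,K):
YYYYY
YYYYY
YYYYY
YYYKY
YYYYY
YYYYR
YYYYR
After op 2 fill(3,3,B) [1 cells changed]:
YYYYY
YYYYY
YYYYY
YYYBY
YYYYY
YYYYR
YYYYR
After op 3 paint(6,1,R):
YYYYY
YYYYY
YYYYY
YYYBY
YYYYY
YYYYR
YRYYR
After op 4 paint(5,2,K):
YYYYY
YYYYY
YYYYY
YYYBY
YYYYY
YYKYR
YRYYR
After op 5 fill(1,1,K) [30 cells changed]:
KKKKK
KKKKK
KKKKK
KKKBK
KKKKK
KKKKR
KRKKR
After op 6 fill(1,3,B) [31 cells changed]:
BBBBB
BBBBB
BBBBB
BBBBB
BBBBB
BBBBR
BRBBR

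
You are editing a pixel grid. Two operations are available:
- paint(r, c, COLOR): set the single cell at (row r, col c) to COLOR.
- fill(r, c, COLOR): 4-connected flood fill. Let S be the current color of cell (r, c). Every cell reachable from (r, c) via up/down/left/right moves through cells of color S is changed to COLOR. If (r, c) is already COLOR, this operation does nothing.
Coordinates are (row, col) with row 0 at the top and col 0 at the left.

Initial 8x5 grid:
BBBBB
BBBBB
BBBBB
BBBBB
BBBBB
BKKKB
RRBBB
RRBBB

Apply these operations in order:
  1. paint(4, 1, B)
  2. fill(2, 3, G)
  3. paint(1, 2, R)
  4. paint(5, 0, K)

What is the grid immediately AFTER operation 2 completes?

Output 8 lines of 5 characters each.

Answer: GGGGG
GGGGG
GGGGG
GGGGG
GGGGG
GKKKG
RRGGG
RRGGG

Derivation:
After op 1 paint(4,1,B):
BBBBB
BBBBB
BBBBB
BBBBB
BBBBB
BKKKB
RRBBB
RRBBB
After op 2 fill(2,3,G) [33 cells changed]:
GGGGG
GGGGG
GGGGG
GGGGG
GGGGG
GKKKG
RRGGG
RRGGG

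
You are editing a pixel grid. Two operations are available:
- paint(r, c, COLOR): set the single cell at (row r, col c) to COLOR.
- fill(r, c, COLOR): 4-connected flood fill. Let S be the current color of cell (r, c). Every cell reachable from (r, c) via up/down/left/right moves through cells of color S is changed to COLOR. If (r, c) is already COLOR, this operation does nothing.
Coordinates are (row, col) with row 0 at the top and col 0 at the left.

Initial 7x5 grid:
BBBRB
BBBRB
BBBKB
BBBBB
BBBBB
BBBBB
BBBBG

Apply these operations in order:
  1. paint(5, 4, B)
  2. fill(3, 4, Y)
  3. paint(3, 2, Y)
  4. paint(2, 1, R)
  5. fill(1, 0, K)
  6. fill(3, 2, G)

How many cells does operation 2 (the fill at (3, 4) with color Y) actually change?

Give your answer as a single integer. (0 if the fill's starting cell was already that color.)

Answer: 31

Derivation:
After op 1 paint(5,4,B):
BBBRB
BBBRB
BBBKB
BBBBB
BBBBB
BBBBB
BBBBG
After op 2 fill(3,4,Y) [31 cells changed]:
YYYRY
YYYRY
YYYKY
YYYYY
YYYYY
YYYYY
YYYYG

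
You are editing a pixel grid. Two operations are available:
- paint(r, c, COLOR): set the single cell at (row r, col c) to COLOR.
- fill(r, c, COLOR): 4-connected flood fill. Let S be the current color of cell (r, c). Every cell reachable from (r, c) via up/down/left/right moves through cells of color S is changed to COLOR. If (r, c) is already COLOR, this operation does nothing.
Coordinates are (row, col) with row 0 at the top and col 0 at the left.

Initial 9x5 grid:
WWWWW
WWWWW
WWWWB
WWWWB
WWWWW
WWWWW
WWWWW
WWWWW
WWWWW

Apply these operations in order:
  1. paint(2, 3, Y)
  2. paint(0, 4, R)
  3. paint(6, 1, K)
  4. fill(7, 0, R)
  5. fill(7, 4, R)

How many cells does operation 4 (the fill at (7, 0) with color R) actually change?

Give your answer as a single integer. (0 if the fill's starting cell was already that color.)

Answer: 40

Derivation:
After op 1 paint(2,3,Y):
WWWWW
WWWWW
WWWYB
WWWWB
WWWWW
WWWWW
WWWWW
WWWWW
WWWWW
After op 2 paint(0,4,R):
WWWWR
WWWWW
WWWYB
WWWWB
WWWWW
WWWWW
WWWWW
WWWWW
WWWWW
After op 3 paint(6,1,K):
WWWWR
WWWWW
WWWYB
WWWWB
WWWWW
WWWWW
WKWWW
WWWWW
WWWWW
After op 4 fill(7,0,R) [40 cells changed]:
RRRRR
RRRRR
RRRYB
RRRRB
RRRRR
RRRRR
RKRRR
RRRRR
RRRRR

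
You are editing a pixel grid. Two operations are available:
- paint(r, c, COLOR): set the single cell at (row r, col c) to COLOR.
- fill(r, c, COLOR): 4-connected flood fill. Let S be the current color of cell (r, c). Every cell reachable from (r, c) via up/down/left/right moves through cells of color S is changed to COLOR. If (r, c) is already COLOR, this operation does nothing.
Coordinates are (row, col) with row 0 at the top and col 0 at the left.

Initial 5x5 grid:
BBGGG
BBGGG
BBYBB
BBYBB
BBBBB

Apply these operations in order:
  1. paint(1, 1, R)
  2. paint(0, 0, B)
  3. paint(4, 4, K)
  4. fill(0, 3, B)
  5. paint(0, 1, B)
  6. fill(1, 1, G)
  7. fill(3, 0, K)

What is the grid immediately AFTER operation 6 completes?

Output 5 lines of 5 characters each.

After op 1 paint(1,1,R):
BBGGG
BRGGG
BBYBB
BBYBB
BBBBB
After op 2 paint(0,0,B):
BBGGG
BRGGG
BBYBB
BBYBB
BBBBB
After op 3 paint(4,4,K):
BBGGG
BRGGG
BBYBB
BBYBB
BBBBK
After op 4 fill(0,3,B) [6 cells changed]:
BBBBB
BRBBB
BBYBB
BBYBB
BBBBK
After op 5 paint(0,1,B):
BBBBB
BRBBB
BBYBB
BBYBB
BBBBK
After op 6 fill(1,1,G) [1 cells changed]:
BBBBB
BGBBB
BBYBB
BBYBB
BBBBK

Answer: BBBBB
BGBBB
BBYBB
BBYBB
BBBBK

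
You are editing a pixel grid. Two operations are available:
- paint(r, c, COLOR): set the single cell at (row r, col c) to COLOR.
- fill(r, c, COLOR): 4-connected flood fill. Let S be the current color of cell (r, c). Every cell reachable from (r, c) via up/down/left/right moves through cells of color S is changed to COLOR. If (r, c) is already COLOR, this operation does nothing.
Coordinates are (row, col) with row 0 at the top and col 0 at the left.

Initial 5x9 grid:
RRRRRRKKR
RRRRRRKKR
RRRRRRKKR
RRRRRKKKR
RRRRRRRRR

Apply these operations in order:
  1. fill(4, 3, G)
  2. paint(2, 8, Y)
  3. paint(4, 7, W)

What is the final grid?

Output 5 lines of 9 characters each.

Answer: GGGGGGKKG
GGGGGGKKG
GGGGGGKKY
GGGGGKKKG
GGGGGGGWG

Derivation:
After op 1 fill(4,3,G) [36 cells changed]:
GGGGGGKKG
GGGGGGKKG
GGGGGGKKG
GGGGGKKKG
GGGGGGGGG
After op 2 paint(2,8,Y):
GGGGGGKKG
GGGGGGKKG
GGGGGGKKY
GGGGGKKKG
GGGGGGGGG
After op 3 paint(4,7,W):
GGGGGGKKG
GGGGGGKKG
GGGGGGKKY
GGGGGKKKG
GGGGGGGWG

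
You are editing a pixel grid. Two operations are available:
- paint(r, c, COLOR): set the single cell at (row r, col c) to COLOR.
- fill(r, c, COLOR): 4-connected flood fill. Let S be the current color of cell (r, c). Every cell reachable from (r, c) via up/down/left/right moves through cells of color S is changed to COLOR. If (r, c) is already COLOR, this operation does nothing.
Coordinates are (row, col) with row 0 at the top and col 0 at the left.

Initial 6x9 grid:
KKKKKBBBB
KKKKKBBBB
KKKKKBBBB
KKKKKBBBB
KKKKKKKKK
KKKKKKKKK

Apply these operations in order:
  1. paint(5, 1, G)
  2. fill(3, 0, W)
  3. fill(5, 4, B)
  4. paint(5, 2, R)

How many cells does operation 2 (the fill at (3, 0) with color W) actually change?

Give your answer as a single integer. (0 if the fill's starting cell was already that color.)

Answer: 37

Derivation:
After op 1 paint(5,1,G):
KKKKKBBBB
KKKKKBBBB
KKKKKBBBB
KKKKKBBBB
KKKKKKKKK
KGKKKKKKK
After op 2 fill(3,0,W) [37 cells changed]:
WWWWWBBBB
WWWWWBBBB
WWWWWBBBB
WWWWWBBBB
WWWWWWWWW
WGWWWWWWW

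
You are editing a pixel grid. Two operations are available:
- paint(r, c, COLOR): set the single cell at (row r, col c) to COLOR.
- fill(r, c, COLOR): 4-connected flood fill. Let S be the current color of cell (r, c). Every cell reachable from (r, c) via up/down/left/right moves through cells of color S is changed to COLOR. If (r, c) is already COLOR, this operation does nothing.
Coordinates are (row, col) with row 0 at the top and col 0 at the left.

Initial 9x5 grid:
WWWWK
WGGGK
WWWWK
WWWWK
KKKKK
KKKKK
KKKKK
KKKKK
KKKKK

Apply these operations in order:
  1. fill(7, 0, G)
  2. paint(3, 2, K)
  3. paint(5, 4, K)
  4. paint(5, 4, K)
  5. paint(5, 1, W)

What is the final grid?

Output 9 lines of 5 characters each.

After op 1 fill(7,0,G) [29 cells changed]:
WWWWG
WGGGG
WWWWG
WWWWG
GGGGG
GGGGG
GGGGG
GGGGG
GGGGG
After op 2 paint(3,2,K):
WWWWG
WGGGG
WWWWG
WWKWG
GGGGG
GGGGG
GGGGG
GGGGG
GGGGG
After op 3 paint(5,4,K):
WWWWG
WGGGG
WWWWG
WWKWG
GGGGG
GGGGK
GGGGG
GGGGG
GGGGG
After op 4 paint(5,4,K):
WWWWG
WGGGG
WWWWG
WWKWG
GGGGG
GGGGK
GGGGG
GGGGG
GGGGG
After op 5 paint(5,1,W):
WWWWG
WGGGG
WWWWG
WWKWG
GGGGG
GWGGK
GGGGG
GGGGG
GGGGG

Answer: WWWWG
WGGGG
WWWWG
WWKWG
GGGGG
GWGGK
GGGGG
GGGGG
GGGGG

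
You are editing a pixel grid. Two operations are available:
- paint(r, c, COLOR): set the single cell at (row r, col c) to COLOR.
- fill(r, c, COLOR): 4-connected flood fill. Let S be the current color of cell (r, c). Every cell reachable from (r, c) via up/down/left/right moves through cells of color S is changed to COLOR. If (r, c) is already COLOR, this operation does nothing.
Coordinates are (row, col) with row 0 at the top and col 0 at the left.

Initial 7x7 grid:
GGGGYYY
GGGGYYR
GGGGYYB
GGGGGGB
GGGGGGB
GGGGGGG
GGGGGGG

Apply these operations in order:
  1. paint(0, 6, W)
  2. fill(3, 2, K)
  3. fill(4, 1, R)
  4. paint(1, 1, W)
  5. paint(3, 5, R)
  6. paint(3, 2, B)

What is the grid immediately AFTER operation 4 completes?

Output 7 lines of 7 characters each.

Answer: RRRRYYW
RWRRYYR
RRRRYYB
RRRRRRB
RRRRRRB
RRRRRRR
RRRRRRR

Derivation:
After op 1 paint(0,6,W):
GGGGYYW
GGGGYYR
GGGGYYB
GGGGGGB
GGGGGGB
GGGGGGG
GGGGGGG
After op 2 fill(3,2,K) [38 cells changed]:
KKKKYYW
KKKKYYR
KKKKYYB
KKKKKKB
KKKKKKB
KKKKKKK
KKKKKKK
After op 3 fill(4,1,R) [38 cells changed]:
RRRRYYW
RRRRYYR
RRRRYYB
RRRRRRB
RRRRRRB
RRRRRRR
RRRRRRR
After op 4 paint(1,1,W):
RRRRYYW
RWRRYYR
RRRRYYB
RRRRRRB
RRRRRRB
RRRRRRR
RRRRRRR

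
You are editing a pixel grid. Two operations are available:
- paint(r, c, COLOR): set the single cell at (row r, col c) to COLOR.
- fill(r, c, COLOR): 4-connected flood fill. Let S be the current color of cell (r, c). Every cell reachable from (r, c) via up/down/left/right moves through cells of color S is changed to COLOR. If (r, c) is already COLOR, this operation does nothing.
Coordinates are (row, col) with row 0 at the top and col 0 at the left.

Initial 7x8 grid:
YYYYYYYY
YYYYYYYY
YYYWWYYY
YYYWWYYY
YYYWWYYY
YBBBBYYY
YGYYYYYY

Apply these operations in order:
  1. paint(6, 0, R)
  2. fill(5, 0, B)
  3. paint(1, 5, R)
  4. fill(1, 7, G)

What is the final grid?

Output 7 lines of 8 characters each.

Answer: GGGGGGGG
GGGGGRGG
GGGWWGGG
GGGWWGGG
GGGWWGGG
GGGGGGGG
RGGGGGGG

Derivation:
After op 1 paint(6,0,R):
YYYYYYYY
YYYYYYYY
YYYWWYYY
YYYWWYYY
YYYWWYYY
YBBBBYYY
RGYYYYYY
After op 2 fill(5,0,B) [44 cells changed]:
BBBBBBBB
BBBBBBBB
BBBWWBBB
BBBWWBBB
BBBWWBBB
BBBBBBBB
RGBBBBBB
After op 3 paint(1,5,R):
BBBBBBBB
BBBBBRBB
BBBWWBBB
BBBWWBBB
BBBWWBBB
BBBBBBBB
RGBBBBBB
After op 4 fill(1,7,G) [47 cells changed]:
GGGGGGGG
GGGGGRGG
GGGWWGGG
GGGWWGGG
GGGWWGGG
GGGGGGGG
RGGGGGGG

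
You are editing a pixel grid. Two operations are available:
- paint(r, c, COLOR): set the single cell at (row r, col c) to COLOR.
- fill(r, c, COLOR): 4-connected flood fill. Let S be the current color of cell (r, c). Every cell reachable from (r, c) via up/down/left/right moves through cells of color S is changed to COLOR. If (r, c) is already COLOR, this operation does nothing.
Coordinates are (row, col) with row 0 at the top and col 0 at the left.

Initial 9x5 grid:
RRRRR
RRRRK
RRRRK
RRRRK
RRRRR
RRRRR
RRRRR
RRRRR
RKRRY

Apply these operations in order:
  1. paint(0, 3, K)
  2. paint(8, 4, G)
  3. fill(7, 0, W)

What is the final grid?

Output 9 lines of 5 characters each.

Answer: WWWKR
WWWWK
WWWWK
WWWWK
WWWWW
WWWWW
WWWWW
WWWWW
WKWWG

Derivation:
After op 1 paint(0,3,K):
RRRKR
RRRRK
RRRRK
RRRRK
RRRRR
RRRRR
RRRRR
RRRRR
RKRRY
After op 2 paint(8,4,G):
RRRKR
RRRRK
RRRRK
RRRRK
RRRRR
RRRRR
RRRRR
RRRRR
RKRRG
After op 3 fill(7,0,W) [38 cells changed]:
WWWKR
WWWWK
WWWWK
WWWWK
WWWWW
WWWWW
WWWWW
WWWWW
WKWWG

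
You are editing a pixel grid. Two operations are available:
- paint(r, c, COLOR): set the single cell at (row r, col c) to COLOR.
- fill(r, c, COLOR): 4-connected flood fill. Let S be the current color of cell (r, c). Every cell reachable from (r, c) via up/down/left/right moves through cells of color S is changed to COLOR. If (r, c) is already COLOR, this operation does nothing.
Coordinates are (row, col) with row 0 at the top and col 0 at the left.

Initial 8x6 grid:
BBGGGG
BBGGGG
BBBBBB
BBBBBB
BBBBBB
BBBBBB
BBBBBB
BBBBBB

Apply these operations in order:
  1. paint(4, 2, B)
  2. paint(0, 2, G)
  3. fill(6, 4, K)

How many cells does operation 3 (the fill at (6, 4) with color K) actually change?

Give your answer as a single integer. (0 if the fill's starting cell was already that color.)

Answer: 40

Derivation:
After op 1 paint(4,2,B):
BBGGGG
BBGGGG
BBBBBB
BBBBBB
BBBBBB
BBBBBB
BBBBBB
BBBBBB
After op 2 paint(0,2,G):
BBGGGG
BBGGGG
BBBBBB
BBBBBB
BBBBBB
BBBBBB
BBBBBB
BBBBBB
After op 3 fill(6,4,K) [40 cells changed]:
KKGGGG
KKGGGG
KKKKKK
KKKKKK
KKKKKK
KKKKKK
KKKKKK
KKKKKK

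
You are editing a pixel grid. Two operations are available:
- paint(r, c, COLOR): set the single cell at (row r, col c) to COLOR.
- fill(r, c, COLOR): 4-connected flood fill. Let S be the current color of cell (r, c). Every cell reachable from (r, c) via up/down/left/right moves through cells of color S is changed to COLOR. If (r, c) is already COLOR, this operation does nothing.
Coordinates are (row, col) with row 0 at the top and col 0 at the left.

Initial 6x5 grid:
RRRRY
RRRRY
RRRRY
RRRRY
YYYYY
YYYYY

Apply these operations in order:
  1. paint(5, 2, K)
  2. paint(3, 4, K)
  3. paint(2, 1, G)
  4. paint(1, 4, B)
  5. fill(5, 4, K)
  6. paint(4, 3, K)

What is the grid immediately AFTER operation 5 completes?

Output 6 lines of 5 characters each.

After op 1 paint(5,2,K):
RRRRY
RRRRY
RRRRY
RRRRY
YYYYY
YYKYY
After op 2 paint(3,4,K):
RRRRY
RRRRY
RRRRY
RRRRK
YYYYY
YYKYY
After op 3 paint(2,1,G):
RRRRY
RRRRY
RGRRY
RRRRK
YYYYY
YYKYY
After op 4 paint(1,4,B):
RRRRY
RRRRB
RGRRY
RRRRK
YYYYY
YYKYY
After op 5 fill(5,4,K) [9 cells changed]:
RRRRY
RRRRB
RGRRY
RRRRK
KKKKK
KKKKK

Answer: RRRRY
RRRRB
RGRRY
RRRRK
KKKKK
KKKKK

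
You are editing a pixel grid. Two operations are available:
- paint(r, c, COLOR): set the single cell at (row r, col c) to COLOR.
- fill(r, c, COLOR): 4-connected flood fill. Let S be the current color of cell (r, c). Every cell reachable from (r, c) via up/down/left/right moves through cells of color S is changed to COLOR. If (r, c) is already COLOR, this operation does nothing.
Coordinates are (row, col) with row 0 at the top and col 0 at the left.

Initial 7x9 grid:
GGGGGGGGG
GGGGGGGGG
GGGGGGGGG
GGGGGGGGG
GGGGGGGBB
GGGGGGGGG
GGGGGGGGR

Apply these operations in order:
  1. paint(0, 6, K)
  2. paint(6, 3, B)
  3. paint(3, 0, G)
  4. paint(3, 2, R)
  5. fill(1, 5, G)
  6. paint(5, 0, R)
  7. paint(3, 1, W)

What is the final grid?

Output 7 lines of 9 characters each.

Answer: GGGGGGKGG
GGGGGGGGG
GGGGGGGGG
GWRGGGGGG
GGGGGGGBB
RGGGGGGGG
GGGBGGGGR

Derivation:
After op 1 paint(0,6,K):
GGGGGGKGG
GGGGGGGGG
GGGGGGGGG
GGGGGGGGG
GGGGGGGBB
GGGGGGGGG
GGGGGGGGR
After op 2 paint(6,3,B):
GGGGGGKGG
GGGGGGGGG
GGGGGGGGG
GGGGGGGGG
GGGGGGGBB
GGGGGGGGG
GGGBGGGGR
After op 3 paint(3,0,G):
GGGGGGKGG
GGGGGGGGG
GGGGGGGGG
GGGGGGGGG
GGGGGGGBB
GGGGGGGGG
GGGBGGGGR
After op 4 paint(3,2,R):
GGGGGGKGG
GGGGGGGGG
GGGGGGGGG
GGRGGGGGG
GGGGGGGBB
GGGGGGGGG
GGGBGGGGR
After op 5 fill(1,5,G) [0 cells changed]:
GGGGGGKGG
GGGGGGGGG
GGGGGGGGG
GGRGGGGGG
GGGGGGGBB
GGGGGGGGG
GGGBGGGGR
After op 6 paint(5,0,R):
GGGGGGKGG
GGGGGGGGG
GGGGGGGGG
GGRGGGGGG
GGGGGGGBB
RGGGGGGGG
GGGBGGGGR
After op 7 paint(3,1,W):
GGGGGGKGG
GGGGGGGGG
GGGGGGGGG
GWRGGGGGG
GGGGGGGBB
RGGGGGGGG
GGGBGGGGR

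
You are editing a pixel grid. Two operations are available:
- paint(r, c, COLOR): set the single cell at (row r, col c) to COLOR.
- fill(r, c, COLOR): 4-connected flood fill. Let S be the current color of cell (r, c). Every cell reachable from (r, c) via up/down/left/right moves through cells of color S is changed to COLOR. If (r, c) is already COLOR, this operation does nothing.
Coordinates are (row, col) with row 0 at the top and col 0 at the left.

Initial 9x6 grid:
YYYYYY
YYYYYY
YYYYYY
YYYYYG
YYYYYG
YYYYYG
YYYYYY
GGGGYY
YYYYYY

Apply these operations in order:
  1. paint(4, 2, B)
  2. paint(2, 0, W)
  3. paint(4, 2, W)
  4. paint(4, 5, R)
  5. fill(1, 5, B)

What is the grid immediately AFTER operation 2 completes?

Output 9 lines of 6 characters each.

Answer: YYYYYY
YYYYYY
WYYYYY
YYYYYG
YYBYYG
YYYYYG
YYYYYY
GGGGYY
YYYYYY

Derivation:
After op 1 paint(4,2,B):
YYYYYY
YYYYYY
YYYYYY
YYYYYG
YYBYYG
YYYYYG
YYYYYY
GGGGYY
YYYYYY
After op 2 paint(2,0,W):
YYYYYY
YYYYYY
WYYYYY
YYYYYG
YYBYYG
YYYYYG
YYYYYY
GGGGYY
YYYYYY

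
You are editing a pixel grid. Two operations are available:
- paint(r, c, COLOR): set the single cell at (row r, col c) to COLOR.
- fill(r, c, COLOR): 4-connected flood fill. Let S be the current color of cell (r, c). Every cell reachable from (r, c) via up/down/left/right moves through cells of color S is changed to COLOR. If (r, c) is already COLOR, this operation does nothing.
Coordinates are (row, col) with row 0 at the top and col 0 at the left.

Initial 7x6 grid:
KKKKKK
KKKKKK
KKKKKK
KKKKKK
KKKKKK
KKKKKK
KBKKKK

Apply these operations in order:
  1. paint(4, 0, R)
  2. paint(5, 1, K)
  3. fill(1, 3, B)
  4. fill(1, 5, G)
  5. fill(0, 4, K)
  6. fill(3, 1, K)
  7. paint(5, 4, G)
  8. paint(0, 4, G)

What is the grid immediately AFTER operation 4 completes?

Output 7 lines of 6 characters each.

Answer: GGGGGG
GGGGGG
GGGGGG
GGGGGG
RGGGGG
GGGGGG
GGGGGG

Derivation:
After op 1 paint(4,0,R):
KKKKKK
KKKKKK
KKKKKK
KKKKKK
RKKKKK
KKKKKK
KBKKKK
After op 2 paint(5,1,K):
KKKKKK
KKKKKK
KKKKKK
KKKKKK
RKKKKK
KKKKKK
KBKKKK
After op 3 fill(1,3,B) [40 cells changed]:
BBBBBB
BBBBBB
BBBBBB
BBBBBB
RBBBBB
BBBBBB
BBBBBB
After op 4 fill(1,5,G) [41 cells changed]:
GGGGGG
GGGGGG
GGGGGG
GGGGGG
RGGGGG
GGGGGG
GGGGGG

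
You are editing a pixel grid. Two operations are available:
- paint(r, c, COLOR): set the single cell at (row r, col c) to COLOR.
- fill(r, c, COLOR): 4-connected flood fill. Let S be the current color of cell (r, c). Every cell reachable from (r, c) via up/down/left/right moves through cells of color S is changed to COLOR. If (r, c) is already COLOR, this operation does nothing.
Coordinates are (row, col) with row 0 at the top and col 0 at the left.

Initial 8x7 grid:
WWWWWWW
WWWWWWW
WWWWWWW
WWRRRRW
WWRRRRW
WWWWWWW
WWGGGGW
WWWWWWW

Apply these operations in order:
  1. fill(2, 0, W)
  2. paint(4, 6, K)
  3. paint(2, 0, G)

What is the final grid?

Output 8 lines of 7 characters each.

After op 1 fill(2,0,W) [0 cells changed]:
WWWWWWW
WWWWWWW
WWWWWWW
WWRRRRW
WWRRRRW
WWWWWWW
WWGGGGW
WWWWWWW
After op 2 paint(4,6,K):
WWWWWWW
WWWWWWW
WWWWWWW
WWRRRRW
WWRRRRK
WWWWWWW
WWGGGGW
WWWWWWW
After op 3 paint(2,0,G):
WWWWWWW
WWWWWWW
GWWWWWW
WWRRRRW
WWRRRRK
WWWWWWW
WWGGGGW
WWWWWWW

Answer: WWWWWWW
WWWWWWW
GWWWWWW
WWRRRRW
WWRRRRK
WWWWWWW
WWGGGGW
WWWWWWW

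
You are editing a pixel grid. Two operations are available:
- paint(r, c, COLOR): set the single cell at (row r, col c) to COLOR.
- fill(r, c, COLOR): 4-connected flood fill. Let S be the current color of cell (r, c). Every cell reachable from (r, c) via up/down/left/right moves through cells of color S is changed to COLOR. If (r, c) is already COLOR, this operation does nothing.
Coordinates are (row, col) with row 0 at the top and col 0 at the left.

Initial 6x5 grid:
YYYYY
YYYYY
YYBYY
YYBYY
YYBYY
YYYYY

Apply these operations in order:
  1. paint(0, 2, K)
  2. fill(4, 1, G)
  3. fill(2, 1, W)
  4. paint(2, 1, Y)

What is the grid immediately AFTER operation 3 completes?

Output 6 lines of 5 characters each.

Answer: WWKWW
WWWWW
WWBWW
WWBWW
WWBWW
WWWWW

Derivation:
After op 1 paint(0,2,K):
YYKYY
YYYYY
YYBYY
YYBYY
YYBYY
YYYYY
After op 2 fill(4,1,G) [26 cells changed]:
GGKGG
GGGGG
GGBGG
GGBGG
GGBGG
GGGGG
After op 3 fill(2,1,W) [26 cells changed]:
WWKWW
WWWWW
WWBWW
WWBWW
WWBWW
WWWWW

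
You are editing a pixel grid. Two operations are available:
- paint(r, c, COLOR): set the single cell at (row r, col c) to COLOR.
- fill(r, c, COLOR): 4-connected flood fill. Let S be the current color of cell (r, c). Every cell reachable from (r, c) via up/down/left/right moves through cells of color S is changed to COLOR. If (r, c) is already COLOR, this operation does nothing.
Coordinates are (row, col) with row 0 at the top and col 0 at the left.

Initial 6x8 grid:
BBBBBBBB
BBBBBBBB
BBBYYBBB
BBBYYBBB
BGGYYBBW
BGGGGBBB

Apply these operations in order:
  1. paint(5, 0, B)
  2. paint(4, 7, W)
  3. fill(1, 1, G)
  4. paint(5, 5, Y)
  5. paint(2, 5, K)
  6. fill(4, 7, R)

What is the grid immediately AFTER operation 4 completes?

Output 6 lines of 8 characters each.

After op 1 paint(5,0,B):
BBBBBBBB
BBBBBBBB
BBBYYBBB
BBBYYBBB
BGGYYBBW
BGGGGBBB
After op 2 paint(4,7,W):
BBBBBBBB
BBBBBBBB
BBBYYBBB
BBBYYBBB
BGGYYBBW
BGGGGBBB
After op 3 fill(1,1,G) [35 cells changed]:
GGGGGGGG
GGGGGGGG
GGGYYGGG
GGGYYGGG
GGGYYGGW
GGGGGGGG
After op 4 paint(5,5,Y):
GGGGGGGG
GGGGGGGG
GGGYYGGG
GGGYYGGG
GGGYYGGW
GGGGGYGG

Answer: GGGGGGGG
GGGGGGGG
GGGYYGGG
GGGYYGGG
GGGYYGGW
GGGGGYGG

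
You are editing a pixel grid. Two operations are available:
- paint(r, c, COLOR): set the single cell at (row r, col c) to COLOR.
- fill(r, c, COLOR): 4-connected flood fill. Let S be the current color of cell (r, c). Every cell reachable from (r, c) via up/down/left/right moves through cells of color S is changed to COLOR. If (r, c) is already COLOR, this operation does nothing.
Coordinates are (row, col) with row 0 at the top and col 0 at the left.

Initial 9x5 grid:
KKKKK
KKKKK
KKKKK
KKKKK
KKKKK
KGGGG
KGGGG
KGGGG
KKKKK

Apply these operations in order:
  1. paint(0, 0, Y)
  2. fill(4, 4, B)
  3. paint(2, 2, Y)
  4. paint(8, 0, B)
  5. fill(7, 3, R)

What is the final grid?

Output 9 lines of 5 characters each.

Answer: YBBBB
BBBBB
BBYBB
BBBBB
BBBBB
BRRRR
BRRRR
BRRRR
BBBBB

Derivation:
After op 1 paint(0,0,Y):
YKKKK
KKKKK
KKKKK
KKKKK
KKKKK
KGGGG
KGGGG
KGGGG
KKKKK
After op 2 fill(4,4,B) [32 cells changed]:
YBBBB
BBBBB
BBBBB
BBBBB
BBBBB
BGGGG
BGGGG
BGGGG
BBBBB
After op 3 paint(2,2,Y):
YBBBB
BBBBB
BBYBB
BBBBB
BBBBB
BGGGG
BGGGG
BGGGG
BBBBB
After op 4 paint(8,0,B):
YBBBB
BBBBB
BBYBB
BBBBB
BBBBB
BGGGG
BGGGG
BGGGG
BBBBB
After op 5 fill(7,3,R) [12 cells changed]:
YBBBB
BBBBB
BBYBB
BBBBB
BBBBB
BRRRR
BRRRR
BRRRR
BBBBB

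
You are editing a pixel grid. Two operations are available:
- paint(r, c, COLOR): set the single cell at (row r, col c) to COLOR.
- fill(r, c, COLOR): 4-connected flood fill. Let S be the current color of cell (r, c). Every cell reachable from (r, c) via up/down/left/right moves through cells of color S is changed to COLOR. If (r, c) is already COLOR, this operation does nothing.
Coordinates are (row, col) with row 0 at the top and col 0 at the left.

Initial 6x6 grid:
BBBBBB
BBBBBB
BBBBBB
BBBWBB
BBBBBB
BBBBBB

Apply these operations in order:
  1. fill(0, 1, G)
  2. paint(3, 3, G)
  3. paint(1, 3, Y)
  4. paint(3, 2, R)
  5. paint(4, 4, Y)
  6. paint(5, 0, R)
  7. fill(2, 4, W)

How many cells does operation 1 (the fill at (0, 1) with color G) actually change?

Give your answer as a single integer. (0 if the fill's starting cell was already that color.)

Answer: 35

Derivation:
After op 1 fill(0,1,G) [35 cells changed]:
GGGGGG
GGGGGG
GGGGGG
GGGWGG
GGGGGG
GGGGGG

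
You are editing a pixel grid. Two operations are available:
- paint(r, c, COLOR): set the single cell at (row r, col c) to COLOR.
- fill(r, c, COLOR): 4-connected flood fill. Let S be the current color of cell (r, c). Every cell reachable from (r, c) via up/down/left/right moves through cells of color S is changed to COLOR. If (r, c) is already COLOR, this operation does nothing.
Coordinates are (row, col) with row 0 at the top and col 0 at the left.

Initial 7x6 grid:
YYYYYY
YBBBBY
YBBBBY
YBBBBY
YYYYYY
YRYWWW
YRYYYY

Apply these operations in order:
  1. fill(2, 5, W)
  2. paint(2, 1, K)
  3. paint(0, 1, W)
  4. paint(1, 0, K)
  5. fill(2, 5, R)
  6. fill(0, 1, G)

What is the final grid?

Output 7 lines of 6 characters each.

After op 1 fill(2,5,W) [25 cells changed]:
WWWWWW
WBBBBW
WBBBBW
WBBBBW
WWWWWW
WRWWWW
WRWWWW
After op 2 paint(2,1,K):
WWWWWW
WBBBBW
WKBBBW
WBBBBW
WWWWWW
WRWWWW
WRWWWW
After op 3 paint(0,1,W):
WWWWWW
WBBBBW
WKBBBW
WBBBBW
WWWWWW
WRWWWW
WRWWWW
After op 4 paint(1,0,K):
WWWWWW
KBBBBW
WKBBBW
WBBBBW
WWWWWW
WRWWWW
WRWWWW
After op 5 fill(2,5,R) [27 cells changed]:
RRRRRR
KBBBBR
RKBBBR
RBBBBR
RRRRRR
RRRRRR
RRRRRR
After op 6 fill(0,1,G) [29 cells changed]:
GGGGGG
KBBBBG
GKBBBG
GBBBBG
GGGGGG
GGGGGG
GGGGGG

Answer: GGGGGG
KBBBBG
GKBBBG
GBBBBG
GGGGGG
GGGGGG
GGGGGG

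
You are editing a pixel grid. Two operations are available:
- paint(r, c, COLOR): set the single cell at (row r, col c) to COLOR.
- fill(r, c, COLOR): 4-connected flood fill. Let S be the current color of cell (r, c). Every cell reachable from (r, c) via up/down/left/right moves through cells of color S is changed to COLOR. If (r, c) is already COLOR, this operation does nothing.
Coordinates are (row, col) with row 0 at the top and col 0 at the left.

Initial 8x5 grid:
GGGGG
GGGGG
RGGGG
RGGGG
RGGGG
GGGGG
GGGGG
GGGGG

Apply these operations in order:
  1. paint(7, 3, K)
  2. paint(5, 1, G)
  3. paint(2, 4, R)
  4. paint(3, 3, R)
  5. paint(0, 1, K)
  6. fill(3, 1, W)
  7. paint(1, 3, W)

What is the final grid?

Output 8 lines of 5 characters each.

After op 1 paint(7,3,K):
GGGGG
GGGGG
RGGGG
RGGGG
RGGGG
GGGGG
GGGGG
GGGKG
After op 2 paint(5,1,G):
GGGGG
GGGGG
RGGGG
RGGGG
RGGGG
GGGGG
GGGGG
GGGKG
After op 3 paint(2,4,R):
GGGGG
GGGGG
RGGGR
RGGGG
RGGGG
GGGGG
GGGGG
GGGKG
After op 4 paint(3,3,R):
GGGGG
GGGGG
RGGGR
RGGRG
RGGGG
GGGGG
GGGGG
GGGKG
After op 5 paint(0,1,K):
GKGGG
GGGGG
RGGGR
RGGRG
RGGGG
GGGGG
GGGGG
GGGKG
After op 6 fill(3,1,W) [33 cells changed]:
WKWWW
WWWWW
RWWWR
RWWRW
RWWWW
WWWWW
WWWWW
WWWKW
After op 7 paint(1,3,W):
WKWWW
WWWWW
RWWWR
RWWRW
RWWWW
WWWWW
WWWWW
WWWKW

Answer: WKWWW
WWWWW
RWWWR
RWWRW
RWWWW
WWWWW
WWWWW
WWWKW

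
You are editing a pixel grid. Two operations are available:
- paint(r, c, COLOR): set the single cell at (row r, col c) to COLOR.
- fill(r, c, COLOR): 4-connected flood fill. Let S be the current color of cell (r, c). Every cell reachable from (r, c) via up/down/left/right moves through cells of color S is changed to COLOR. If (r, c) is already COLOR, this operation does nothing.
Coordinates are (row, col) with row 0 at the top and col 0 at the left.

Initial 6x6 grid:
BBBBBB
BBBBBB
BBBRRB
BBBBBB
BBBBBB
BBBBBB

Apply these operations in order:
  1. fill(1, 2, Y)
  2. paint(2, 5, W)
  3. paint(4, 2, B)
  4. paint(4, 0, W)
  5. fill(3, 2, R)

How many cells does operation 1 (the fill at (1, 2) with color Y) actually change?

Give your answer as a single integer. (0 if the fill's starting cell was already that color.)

After op 1 fill(1,2,Y) [34 cells changed]:
YYYYYY
YYYYYY
YYYRRY
YYYYYY
YYYYYY
YYYYYY

Answer: 34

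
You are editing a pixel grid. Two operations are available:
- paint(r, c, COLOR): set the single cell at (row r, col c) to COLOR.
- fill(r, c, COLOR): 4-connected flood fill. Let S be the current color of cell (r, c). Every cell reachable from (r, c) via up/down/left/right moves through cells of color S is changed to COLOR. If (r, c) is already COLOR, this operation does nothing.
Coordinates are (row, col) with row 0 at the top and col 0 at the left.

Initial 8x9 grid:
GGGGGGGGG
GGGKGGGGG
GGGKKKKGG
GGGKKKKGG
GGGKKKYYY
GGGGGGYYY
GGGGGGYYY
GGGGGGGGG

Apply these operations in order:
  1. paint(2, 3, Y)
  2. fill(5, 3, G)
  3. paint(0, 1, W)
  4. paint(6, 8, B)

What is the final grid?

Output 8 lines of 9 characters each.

After op 1 paint(2,3,Y):
GGGGGGGGG
GGGKGGGGG
GGGYKKKGG
GGGKKKKGG
GGGKKKYYY
GGGGGGYYY
GGGGGGYYY
GGGGGGGGG
After op 2 fill(5,3,G) [0 cells changed]:
GGGGGGGGG
GGGKGGGGG
GGGYKKKGG
GGGKKKKGG
GGGKKKYYY
GGGGGGYYY
GGGGGGYYY
GGGGGGGGG
After op 3 paint(0,1,W):
GWGGGGGGG
GGGKGGGGG
GGGYKKKGG
GGGKKKKGG
GGGKKKYYY
GGGGGGYYY
GGGGGGYYY
GGGGGGGGG
After op 4 paint(6,8,B):
GWGGGGGGG
GGGKGGGGG
GGGYKKKGG
GGGKKKKGG
GGGKKKYYY
GGGGGGYYY
GGGGGGYYB
GGGGGGGGG

Answer: GWGGGGGGG
GGGKGGGGG
GGGYKKKGG
GGGKKKKGG
GGGKKKYYY
GGGGGGYYY
GGGGGGYYB
GGGGGGGGG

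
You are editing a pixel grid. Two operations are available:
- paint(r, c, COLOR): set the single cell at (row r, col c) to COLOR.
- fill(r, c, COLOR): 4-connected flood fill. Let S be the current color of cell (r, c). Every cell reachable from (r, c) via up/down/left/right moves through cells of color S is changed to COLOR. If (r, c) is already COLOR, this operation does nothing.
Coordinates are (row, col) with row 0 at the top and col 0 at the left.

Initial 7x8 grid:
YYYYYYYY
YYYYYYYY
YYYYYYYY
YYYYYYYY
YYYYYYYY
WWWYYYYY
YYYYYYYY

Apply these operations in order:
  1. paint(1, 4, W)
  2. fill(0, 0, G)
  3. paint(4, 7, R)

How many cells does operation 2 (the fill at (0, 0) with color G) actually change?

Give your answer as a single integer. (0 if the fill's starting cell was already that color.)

Answer: 52

Derivation:
After op 1 paint(1,4,W):
YYYYYYYY
YYYYWYYY
YYYYYYYY
YYYYYYYY
YYYYYYYY
WWWYYYYY
YYYYYYYY
After op 2 fill(0,0,G) [52 cells changed]:
GGGGGGGG
GGGGWGGG
GGGGGGGG
GGGGGGGG
GGGGGGGG
WWWGGGGG
GGGGGGGG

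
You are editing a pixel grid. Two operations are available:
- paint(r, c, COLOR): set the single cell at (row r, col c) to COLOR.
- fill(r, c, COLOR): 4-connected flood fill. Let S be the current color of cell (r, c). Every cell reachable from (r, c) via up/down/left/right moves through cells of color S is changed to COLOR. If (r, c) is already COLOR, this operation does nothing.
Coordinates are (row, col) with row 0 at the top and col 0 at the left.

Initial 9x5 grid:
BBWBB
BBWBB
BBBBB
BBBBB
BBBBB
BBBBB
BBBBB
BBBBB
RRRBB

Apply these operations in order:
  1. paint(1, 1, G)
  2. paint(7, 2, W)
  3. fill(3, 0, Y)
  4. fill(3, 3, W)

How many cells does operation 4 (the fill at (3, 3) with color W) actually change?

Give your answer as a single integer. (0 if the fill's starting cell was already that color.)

Answer: 38

Derivation:
After op 1 paint(1,1,G):
BBWBB
BGWBB
BBBBB
BBBBB
BBBBB
BBBBB
BBBBB
BBBBB
RRRBB
After op 2 paint(7,2,W):
BBWBB
BGWBB
BBBBB
BBBBB
BBBBB
BBBBB
BBBBB
BBWBB
RRRBB
After op 3 fill(3,0,Y) [38 cells changed]:
YYWYY
YGWYY
YYYYY
YYYYY
YYYYY
YYYYY
YYYYY
YYWYY
RRRYY
After op 4 fill(3,3,W) [38 cells changed]:
WWWWW
WGWWW
WWWWW
WWWWW
WWWWW
WWWWW
WWWWW
WWWWW
RRRWW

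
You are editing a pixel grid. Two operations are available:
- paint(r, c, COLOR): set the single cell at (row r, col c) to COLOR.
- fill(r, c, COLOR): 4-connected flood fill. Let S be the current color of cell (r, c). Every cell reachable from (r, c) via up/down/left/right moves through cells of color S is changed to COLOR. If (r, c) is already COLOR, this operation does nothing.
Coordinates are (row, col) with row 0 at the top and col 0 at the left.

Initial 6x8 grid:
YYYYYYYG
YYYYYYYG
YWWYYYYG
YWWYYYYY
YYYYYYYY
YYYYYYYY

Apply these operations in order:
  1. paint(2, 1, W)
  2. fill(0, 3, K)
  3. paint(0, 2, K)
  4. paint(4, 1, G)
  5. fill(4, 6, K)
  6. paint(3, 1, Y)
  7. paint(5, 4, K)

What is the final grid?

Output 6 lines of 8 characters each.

After op 1 paint(2,1,W):
YYYYYYYG
YYYYYYYG
YWWYYYYG
YWWYYYYY
YYYYYYYY
YYYYYYYY
After op 2 fill(0,3,K) [41 cells changed]:
KKKKKKKG
KKKKKKKG
KWWKKKKG
KWWKKKKK
KKKKKKKK
KKKKKKKK
After op 3 paint(0,2,K):
KKKKKKKG
KKKKKKKG
KWWKKKKG
KWWKKKKK
KKKKKKKK
KKKKKKKK
After op 4 paint(4,1,G):
KKKKKKKG
KKKKKKKG
KWWKKKKG
KWWKKKKK
KGKKKKKK
KKKKKKKK
After op 5 fill(4,6,K) [0 cells changed]:
KKKKKKKG
KKKKKKKG
KWWKKKKG
KWWKKKKK
KGKKKKKK
KKKKKKKK
After op 6 paint(3,1,Y):
KKKKKKKG
KKKKKKKG
KWWKKKKG
KYWKKKKK
KGKKKKKK
KKKKKKKK
After op 7 paint(5,4,K):
KKKKKKKG
KKKKKKKG
KWWKKKKG
KYWKKKKK
KGKKKKKK
KKKKKKKK

Answer: KKKKKKKG
KKKKKKKG
KWWKKKKG
KYWKKKKK
KGKKKKKK
KKKKKKKK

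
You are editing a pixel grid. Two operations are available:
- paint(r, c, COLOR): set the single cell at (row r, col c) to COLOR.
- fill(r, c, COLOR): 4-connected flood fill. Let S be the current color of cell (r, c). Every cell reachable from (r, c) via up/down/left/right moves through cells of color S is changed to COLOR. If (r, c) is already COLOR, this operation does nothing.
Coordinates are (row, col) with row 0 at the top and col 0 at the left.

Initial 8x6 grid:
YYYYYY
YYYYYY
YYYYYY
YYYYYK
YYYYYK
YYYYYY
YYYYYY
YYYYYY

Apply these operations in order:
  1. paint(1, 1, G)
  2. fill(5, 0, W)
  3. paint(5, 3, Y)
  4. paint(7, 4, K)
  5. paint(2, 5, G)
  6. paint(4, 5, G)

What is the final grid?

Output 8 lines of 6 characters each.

After op 1 paint(1,1,G):
YYYYYY
YGYYYY
YYYYYY
YYYYYK
YYYYYK
YYYYYY
YYYYYY
YYYYYY
After op 2 fill(5,0,W) [45 cells changed]:
WWWWWW
WGWWWW
WWWWWW
WWWWWK
WWWWWK
WWWWWW
WWWWWW
WWWWWW
After op 3 paint(5,3,Y):
WWWWWW
WGWWWW
WWWWWW
WWWWWK
WWWWWK
WWWYWW
WWWWWW
WWWWWW
After op 4 paint(7,4,K):
WWWWWW
WGWWWW
WWWWWW
WWWWWK
WWWWWK
WWWYWW
WWWWWW
WWWWKW
After op 5 paint(2,5,G):
WWWWWW
WGWWWW
WWWWWG
WWWWWK
WWWWWK
WWWYWW
WWWWWW
WWWWKW
After op 6 paint(4,5,G):
WWWWWW
WGWWWW
WWWWWG
WWWWWK
WWWWWG
WWWYWW
WWWWWW
WWWWKW

Answer: WWWWWW
WGWWWW
WWWWWG
WWWWWK
WWWWWG
WWWYWW
WWWWWW
WWWWKW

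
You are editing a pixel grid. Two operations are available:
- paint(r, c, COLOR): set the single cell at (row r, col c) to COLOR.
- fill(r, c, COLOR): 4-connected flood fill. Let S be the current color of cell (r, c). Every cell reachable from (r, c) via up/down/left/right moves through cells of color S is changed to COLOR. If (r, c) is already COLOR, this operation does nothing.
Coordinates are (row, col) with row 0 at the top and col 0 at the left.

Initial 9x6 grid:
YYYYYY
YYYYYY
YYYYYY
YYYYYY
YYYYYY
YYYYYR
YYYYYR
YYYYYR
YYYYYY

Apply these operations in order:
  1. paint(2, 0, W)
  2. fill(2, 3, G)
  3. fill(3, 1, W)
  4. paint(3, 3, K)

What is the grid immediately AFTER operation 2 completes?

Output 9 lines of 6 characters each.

Answer: GGGGGG
GGGGGG
WGGGGG
GGGGGG
GGGGGG
GGGGGR
GGGGGR
GGGGGR
GGGGGG

Derivation:
After op 1 paint(2,0,W):
YYYYYY
YYYYYY
WYYYYY
YYYYYY
YYYYYY
YYYYYR
YYYYYR
YYYYYR
YYYYYY
After op 2 fill(2,3,G) [50 cells changed]:
GGGGGG
GGGGGG
WGGGGG
GGGGGG
GGGGGG
GGGGGR
GGGGGR
GGGGGR
GGGGGG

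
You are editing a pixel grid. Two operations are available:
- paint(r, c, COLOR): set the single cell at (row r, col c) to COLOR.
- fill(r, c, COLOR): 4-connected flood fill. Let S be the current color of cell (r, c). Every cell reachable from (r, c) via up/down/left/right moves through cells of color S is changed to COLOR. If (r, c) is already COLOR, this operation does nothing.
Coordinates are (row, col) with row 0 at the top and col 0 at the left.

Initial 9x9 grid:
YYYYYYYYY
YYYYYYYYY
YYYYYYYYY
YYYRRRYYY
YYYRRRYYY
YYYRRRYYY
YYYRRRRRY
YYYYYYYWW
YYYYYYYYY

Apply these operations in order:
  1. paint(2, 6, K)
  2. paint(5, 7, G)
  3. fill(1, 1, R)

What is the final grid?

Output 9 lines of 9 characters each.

Answer: RRRRRRRRR
RRRRRRRRR
RRRRRRKRR
RRRRRRRRR
RRRRRRRRR
RRRRRRRGR
RRRRRRRRR
RRRRRRRWW
RRRRRRRRR

Derivation:
After op 1 paint(2,6,K):
YYYYYYYYY
YYYYYYYYY
YYYYYYKYY
YYYRRRYYY
YYYRRRYYY
YYYRRRYYY
YYYRRRRRY
YYYYYYYWW
YYYYYYYYY
After op 2 paint(5,7,G):
YYYYYYYYY
YYYYYYYYY
YYYYYYKYY
YYYRRRYYY
YYYRRRYYY
YYYRRRYGY
YYYRRRRRY
YYYYYYYWW
YYYYYYYYY
After op 3 fill(1,1,R) [63 cells changed]:
RRRRRRRRR
RRRRRRRRR
RRRRRRKRR
RRRRRRRRR
RRRRRRRRR
RRRRRRRGR
RRRRRRRRR
RRRRRRRWW
RRRRRRRRR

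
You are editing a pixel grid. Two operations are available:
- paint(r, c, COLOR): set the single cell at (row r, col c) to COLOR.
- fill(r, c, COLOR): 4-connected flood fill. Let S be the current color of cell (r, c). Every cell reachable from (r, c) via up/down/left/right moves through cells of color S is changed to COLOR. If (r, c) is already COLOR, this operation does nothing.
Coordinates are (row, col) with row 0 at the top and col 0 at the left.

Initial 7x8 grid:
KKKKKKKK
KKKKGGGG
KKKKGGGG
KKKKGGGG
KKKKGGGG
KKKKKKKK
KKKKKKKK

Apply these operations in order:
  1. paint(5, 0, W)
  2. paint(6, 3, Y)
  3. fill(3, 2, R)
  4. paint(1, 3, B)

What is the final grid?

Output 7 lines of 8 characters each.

Answer: RRRRRRRR
RRRBGGGG
RRRRGGGG
RRRRGGGG
RRRRGGGG
WRRRRRRR
RRRYRRRR

Derivation:
After op 1 paint(5,0,W):
KKKKKKKK
KKKKGGGG
KKKKGGGG
KKKKGGGG
KKKKGGGG
WKKKKKKK
KKKKKKKK
After op 2 paint(6,3,Y):
KKKKKKKK
KKKKGGGG
KKKKGGGG
KKKKGGGG
KKKKGGGG
WKKKKKKK
KKKYKKKK
After op 3 fill(3,2,R) [38 cells changed]:
RRRRRRRR
RRRRGGGG
RRRRGGGG
RRRRGGGG
RRRRGGGG
WRRRRRRR
RRRYRRRR
After op 4 paint(1,3,B):
RRRRRRRR
RRRBGGGG
RRRRGGGG
RRRRGGGG
RRRRGGGG
WRRRRRRR
RRRYRRRR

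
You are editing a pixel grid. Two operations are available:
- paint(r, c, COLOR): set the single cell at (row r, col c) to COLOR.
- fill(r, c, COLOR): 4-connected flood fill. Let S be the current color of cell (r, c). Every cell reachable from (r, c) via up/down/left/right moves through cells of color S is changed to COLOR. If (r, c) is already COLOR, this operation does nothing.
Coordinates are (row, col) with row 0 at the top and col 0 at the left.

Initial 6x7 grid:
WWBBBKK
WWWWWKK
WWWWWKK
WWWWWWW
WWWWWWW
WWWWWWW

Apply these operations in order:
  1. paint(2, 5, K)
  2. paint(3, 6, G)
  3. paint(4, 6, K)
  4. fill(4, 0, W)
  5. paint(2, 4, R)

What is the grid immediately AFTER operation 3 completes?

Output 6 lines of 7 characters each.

Answer: WWBBBKK
WWWWWKK
WWWWWKK
WWWWWWG
WWWWWWK
WWWWWWW

Derivation:
After op 1 paint(2,5,K):
WWBBBKK
WWWWWKK
WWWWWKK
WWWWWWW
WWWWWWW
WWWWWWW
After op 2 paint(3,6,G):
WWBBBKK
WWWWWKK
WWWWWKK
WWWWWWG
WWWWWWW
WWWWWWW
After op 3 paint(4,6,K):
WWBBBKK
WWWWWKK
WWWWWKK
WWWWWWG
WWWWWWK
WWWWWWW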